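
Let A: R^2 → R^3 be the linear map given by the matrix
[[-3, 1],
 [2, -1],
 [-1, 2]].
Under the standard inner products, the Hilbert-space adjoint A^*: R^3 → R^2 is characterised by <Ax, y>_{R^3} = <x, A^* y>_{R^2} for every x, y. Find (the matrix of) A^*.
A^* = A^T =
[[-3, 2, -1],
 [1, -1, 2]]

For real matrices with standard dot products, the defining identity <Ax, y> = <x, A^* y> gives (Ax)^T y = x^T (A^*) y, i.e. x^T A^T y = x^T (A^*) y. Since this holds for all x, y, we must have A^* = A^T. Therefore
A^* =
[[-3, 2, -1],
 [1, -1, 2]].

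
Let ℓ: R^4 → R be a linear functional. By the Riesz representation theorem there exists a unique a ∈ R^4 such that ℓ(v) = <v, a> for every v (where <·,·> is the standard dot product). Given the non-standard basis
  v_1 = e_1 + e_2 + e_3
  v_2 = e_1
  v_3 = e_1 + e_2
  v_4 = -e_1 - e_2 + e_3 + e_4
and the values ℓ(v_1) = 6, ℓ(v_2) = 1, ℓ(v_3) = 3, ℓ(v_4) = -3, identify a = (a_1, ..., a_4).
a = (1, 2, 3, -3)

Write a = (a_1, ..., a_4) in the standard basis. For each basis vector v_i, ℓ(v_i) = <v_i, a> is a linear equation in the a_j's. Collect the n equations into a matrix system V a = ℓ, where row i of V is v_i (expressed in the standard basis). Since V is invertible (lower-triangular with 1s on the diagonal, up to permutation), solve by back-substitution:
  V =
[[1, 1, 1, 0],
 [1, 0, 0, 0],
 [1, 1, 0, 0],
 [-1, -1, 1, 1]]
  V a = (6, 1, 3, -3)
Solving gives a = (1, 2, 3, -3).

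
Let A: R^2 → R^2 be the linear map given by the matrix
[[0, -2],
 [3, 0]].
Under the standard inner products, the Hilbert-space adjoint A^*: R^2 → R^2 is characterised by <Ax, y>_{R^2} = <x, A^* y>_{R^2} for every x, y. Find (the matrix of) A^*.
A^* = A^T =
[[0, 3],
 [-2, 0]]

For real matrices with standard dot products, the defining identity <Ax, y> = <x, A^* y> gives (Ax)^T y = x^T (A^*) y, i.e. x^T A^T y = x^T (A^*) y. Since this holds for all x, y, we must have A^* = A^T. Therefore
A^* =
[[0, 3],
 [-2, 0]].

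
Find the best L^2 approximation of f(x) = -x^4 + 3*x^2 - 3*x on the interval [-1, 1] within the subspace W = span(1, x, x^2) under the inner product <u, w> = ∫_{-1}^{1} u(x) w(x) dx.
g(x) = 15*x^2/7 - 3*x + 3/35

The best approximation g ∈ W is the orthogonal projection of f onto W. Writing g = a_0 + a_1 x + a_2 x^2, the coefficients solve the normal equations G · a = b where
  G_{ij} = <φ_i, φ_j> and b_i = <f, φ_i>, with φ_0 = 1, φ_1 = x, φ_2 = x^2.
G =
  [2, 0, 2/3]
  [0, 2/3, 0]
  [2/3, 0, 2/5],
b = (8/5, -2, 32/35).
Solving gives a_0 = 3/35, a_1 = -3, a_2 = 15/7, so
  g(x) = 15*x^2/7 - 3*x + 3/35.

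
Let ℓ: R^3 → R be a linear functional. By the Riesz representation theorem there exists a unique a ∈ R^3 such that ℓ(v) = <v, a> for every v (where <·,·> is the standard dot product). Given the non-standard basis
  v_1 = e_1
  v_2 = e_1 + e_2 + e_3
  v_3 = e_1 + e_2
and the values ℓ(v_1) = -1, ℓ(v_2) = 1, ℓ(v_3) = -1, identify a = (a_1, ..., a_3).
a = (-1, 0, 2)

Write a = (a_1, ..., a_3) in the standard basis. For each basis vector v_i, ℓ(v_i) = <v_i, a> is a linear equation in the a_j's. Collect the n equations into a matrix system V a = ℓ, where row i of V is v_i (expressed in the standard basis). Since V is invertible (lower-triangular with 1s on the diagonal, up to permutation), solve by back-substitution:
  V =
[[1, 0, 0],
 [1, 1, 1],
 [1, 1, 0]]
  V a = (-1, 1, -1)
Solving gives a = (-1, 0, 2).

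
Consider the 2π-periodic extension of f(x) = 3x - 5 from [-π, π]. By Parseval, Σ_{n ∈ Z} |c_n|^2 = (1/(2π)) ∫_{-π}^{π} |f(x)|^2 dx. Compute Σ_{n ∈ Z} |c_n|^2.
Σ |c_n|^2 = 3π^2 + 25

Expand and integrate term by term over [-π, π]:
  ∫ (3x)^2 dx = 9·(2π^3/3); ∫ 2·3·(-5)·x dx = 0 (odd integrand); ∫ (-5)^2 dx = 25·2π.
So (1/(2π)) ∫_{-π}^{π} (3x - 5)^2 dx = 9π^2/3 + 25 = 3π^2 + 25.
Parseval ⇒ Σ |c_n|^2 = 3π^2 + 25.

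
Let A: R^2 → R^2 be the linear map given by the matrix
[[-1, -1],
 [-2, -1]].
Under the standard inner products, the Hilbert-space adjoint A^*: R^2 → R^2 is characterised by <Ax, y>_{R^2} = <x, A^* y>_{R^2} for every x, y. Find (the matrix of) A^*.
A^* = A^T =
[[-1, -2],
 [-1, -1]]

For real matrices with standard dot products, the defining identity <Ax, y> = <x, A^* y> gives (Ax)^T y = x^T (A^*) y, i.e. x^T A^T y = x^T (A^*) y. Since this holds for all x, y, we must have A^* = A^T. Therefore
A^* =
[[-1, -2],
 [-1, -1]].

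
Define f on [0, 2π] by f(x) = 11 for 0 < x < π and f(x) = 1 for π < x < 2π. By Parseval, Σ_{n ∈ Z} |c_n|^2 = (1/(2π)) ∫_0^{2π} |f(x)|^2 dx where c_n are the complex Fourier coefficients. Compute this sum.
Σ |c_n|^2 = 61

Parseval equates the L^2 energy of f (normalised by 1/(2π)) with the ℓ^2 sum of its Fourier coefficients: (1/(2π)) ∫_0^{2π} |f|^2 = Σ |c_n|^2.
Compute the left side: (1/(2π)) [∫_0^π 11^2 dx + ∫_π^{2π} 1^2 dx] = (1/(2π)) · (121π + 1π) = (121 + 1)/2 = 61.
So Σ_{n ∈ Z} |c_n|^2 = 61.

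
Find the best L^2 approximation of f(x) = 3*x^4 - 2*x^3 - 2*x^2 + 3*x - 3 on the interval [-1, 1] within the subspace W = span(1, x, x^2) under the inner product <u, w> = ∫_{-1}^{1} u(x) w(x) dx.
g(x) = 4*x^2/7 + 9*x/5 - 114/35

The best approximation g ∈ W is the orthogonal projection of f onto W. Writing g = a_0 + a_1 x + a_2 x^2, the coefficients solve the normal equations G · a = b where
  G_{ij} = <φ_i, φ_j> and b_i = <f, φ_i>, with φ_0 = 1, φ_1 = x, φ_2 = x^2.
G =
  [2, 0, 2/3]
  [0, 2/3, 0]
  [2/3, 0, 2/5],
b = (-92/15, 6/5, -68/35).
Solving gives a_0 = -114/35, a_1 = 9/5, a_2 = 4/7, so
  g(x) = 4*x^2/7 + 9*x/5 - 114/35.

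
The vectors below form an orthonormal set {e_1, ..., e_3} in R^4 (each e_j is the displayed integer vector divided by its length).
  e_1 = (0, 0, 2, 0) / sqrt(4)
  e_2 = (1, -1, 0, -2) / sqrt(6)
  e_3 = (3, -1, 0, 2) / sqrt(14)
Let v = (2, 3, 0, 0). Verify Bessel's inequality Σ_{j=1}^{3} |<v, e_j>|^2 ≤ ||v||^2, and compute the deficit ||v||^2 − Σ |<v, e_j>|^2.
Σ |<v, e_j>|^2 = 17/21; ||v||^2 = 13; deficit = 256/21

Write each e_j = u_j / sqrt(<u_j, u_j>) where u_j is the displayed integer vector. Then <v, e_j> = <v, u_j> / sqrt(<u_j, u_j>), so |<v, e_j>|^2 = <v, u_j>^2 / <u_j, u_j>.
Coefficients: <v, e_1> = 0/sqrt(4), <v, e_2> = -1/sqrt(6), <v, e_3> = 3/sqrt(14).
Square and sum: Σ |<v, e_j>|^2 = 17/21.
Compute ||v||^2 = v·v = 13.
Deficit = 13 − 17/21 = 256/21 ≥ 0, confirming Bessel's inequality. (The deficit equals ||v − Σ <v,e_j> e_j||^2, the squared distance from v to span{e_j}.)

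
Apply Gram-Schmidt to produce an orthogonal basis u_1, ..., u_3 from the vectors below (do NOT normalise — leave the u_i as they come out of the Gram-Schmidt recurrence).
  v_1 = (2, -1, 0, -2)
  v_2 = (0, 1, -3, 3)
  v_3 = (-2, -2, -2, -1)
Orthogonal basis:
  u_1 = (2, -1, 0, -2)
  u_2 = (14/9, 2/9, -3, 13/9)
  u_3 = (-129/61, -123/61, -217/122, -135/122)

Apply the Gram-Schmidt recurrence
  u_1 = v_1
  u_i = v_i − Σ_{j<i} ((v_i · u_j) / (u_j · u_j)) · u_j.

Step by step this gives:
  u_1 = (2, -1, 0, -2)
  u_2 = (14/9, 2/9, -3, 13/9)
  u_3 = (-129/61, -123/61, -217/122, -135/122)

Orthogonality check:
  u_2 · u_1 = 0 (should be 0)
  u_3 · u_1 = 0 (should be 0)
  u_3 · u_2 = 0 (should be 0)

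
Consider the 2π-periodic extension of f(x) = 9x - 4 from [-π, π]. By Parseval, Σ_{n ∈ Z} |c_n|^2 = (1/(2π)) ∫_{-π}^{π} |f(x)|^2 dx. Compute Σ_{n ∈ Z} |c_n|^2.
Σ |c_n|^2 = 27π^2 + 16

Expand and integrate term by term over [-π, π]:
  ∫ (9x)^2 dx = 81·(2π^3/3); ∫ 2·9·(-4)·x dx = 0 (odd integrand); ∫ (-4)^2 dx = 16·2π.
So (1/(2π)) ∫_{-π}^{π} (9x - 4)^2 dx = 81π^2/3 + 16 = 27π^2 + 16.
Parseval ⇒ Σ |c_n|^2 = 27π^2 + 16.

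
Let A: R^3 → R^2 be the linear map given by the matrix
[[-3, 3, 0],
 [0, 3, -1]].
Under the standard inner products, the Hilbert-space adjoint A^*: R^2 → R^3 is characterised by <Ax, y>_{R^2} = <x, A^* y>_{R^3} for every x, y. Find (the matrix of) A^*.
A^* = A^T =
[[-3, 0],
 [3, 3],
 [0, -1]]

For real matrices with standard dot products, the defining identity <Ax, y> = <x, A^* y> gives (Ax)^T y = x^T (A^*) y, i.e. x^T A^T y = x^T (A^*) y. Since this holds for all x, y, we must have A^* = A^T. Therefore
A^* =
[[-3, 0],
 [3, 3],
 [0, -1]].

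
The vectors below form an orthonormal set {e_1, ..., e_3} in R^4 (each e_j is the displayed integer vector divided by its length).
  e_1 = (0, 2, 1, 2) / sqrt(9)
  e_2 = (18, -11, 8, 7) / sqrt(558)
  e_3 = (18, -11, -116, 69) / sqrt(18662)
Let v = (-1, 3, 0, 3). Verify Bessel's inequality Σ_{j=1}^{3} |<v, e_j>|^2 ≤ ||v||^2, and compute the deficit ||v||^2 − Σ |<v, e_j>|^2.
Σ |<v, e_j>|^2 = 5694/301; ||v||^2 = 19; deficit = 25/301

Write each e_j = u_j / sqrt(<u_j, u_j>) where u_j is the displayed integer vector. Then <v, e_j> = <v, u_j> / sqrt(<u_j, u_j>), so |<v, e_j>|^2 = <v, u_j>^2 / <u_j, u_j>.
Coefficients: <v, e_1> = 12/sqrt(9), <v, e_2> = -30/sqrt(558), <v, e_3> = 156/sqrt(18662).
Square and sum: Σ |<v, e_j>|^2 = 5694/301.
Compute ||v||^2 = v·v = 19.
Deficit = 19 − 5694/301 = 25/301 ≥ 0, confirming Bessel's inequality. (The deficit equals ||v − Σ <v,e_j> e_j||^2, the squared distance from v to span{e_j}.)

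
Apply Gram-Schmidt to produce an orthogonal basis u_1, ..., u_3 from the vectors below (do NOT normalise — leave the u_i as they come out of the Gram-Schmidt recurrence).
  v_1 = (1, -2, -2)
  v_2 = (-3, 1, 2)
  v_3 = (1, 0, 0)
Orthogonal basis:
  u_1 = (1, -2, -2)
  u_2 = (-2, -1, 0)
  u_3 = (4/45, -8/45, 2/9)

Apply the Gram-Schmidt recurrence
  u_1 = v_1
  u_i = v_i − Σ_{j<i} ((v_i · u_j) / (u_j · u_j)) · u_j.

Step by step this gives:
  u_1 = (1, -2, -2)
  u_2 = (-2, -1, 0)
  u_3 = (4/45, -8/45, 2/9)

Orthogonality check:
  u_2 · u_1 = 0 (should be 0)
  u_3 · u_1 = 0 (should be 0)
  u_3 · u_2 = 0 (should be 0)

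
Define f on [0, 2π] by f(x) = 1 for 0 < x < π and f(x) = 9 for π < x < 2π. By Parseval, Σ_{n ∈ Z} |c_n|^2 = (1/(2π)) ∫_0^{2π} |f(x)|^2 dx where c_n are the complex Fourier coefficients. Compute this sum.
Σ |c_n|^2 = 41

Parseval equates the L^2 energy of f (normalised by 1/(2π)) with the ℓ^2 sum of its Fourier coefficients: (1/(2π)) ∫_0^{2π} |f|^2 = Σ |c_n|^2.
Compute the left side: (1/(2π)) [∫_0^π 1^2 dx + ∫_π^{2π} 9^2 dx] = (1/(2π)) · (1π + 81π) = (1 + 81)/2 = 41.
So Σ_{n ∈ Z} |c_n|^2 = 41.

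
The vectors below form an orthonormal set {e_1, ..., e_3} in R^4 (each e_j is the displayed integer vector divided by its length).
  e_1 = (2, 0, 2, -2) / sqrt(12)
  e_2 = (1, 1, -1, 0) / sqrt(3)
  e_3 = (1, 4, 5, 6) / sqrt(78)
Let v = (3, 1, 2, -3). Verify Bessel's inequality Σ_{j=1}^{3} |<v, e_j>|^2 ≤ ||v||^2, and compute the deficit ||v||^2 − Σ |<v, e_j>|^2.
Σ |<v, e_j>|^2 = 1769/78; ||v||^2 = 23; deficit = 25/78

Write each e_j = u_j / sqrt(<u_j, u_j>) where u_j is the displayed integer vector. Then <v, e_j> = <v, u_j> / sqrt(<u_j, u_j>), so |<v, e_j>|^2 = <v, u_j>^2 / <u_j, u_j>.
Coefficients: <v, e_1> = 16/sqrt(12), <v, e_2> = 2/sqrt(3), <v, e_3> = -1/sqrt(78).
Square and sum: Σ |<v, e_j>|^2 = 1769/78.
Compute ||v||^2 = v·v = 23.
Deficit = 23 − 1769/78 = 25/78 ≥ 0, confirming Bessel's inequality. (The deficit equals ||v − Σ <v,e_j> e_j||^2, the squared distance from v to span{e_j}.)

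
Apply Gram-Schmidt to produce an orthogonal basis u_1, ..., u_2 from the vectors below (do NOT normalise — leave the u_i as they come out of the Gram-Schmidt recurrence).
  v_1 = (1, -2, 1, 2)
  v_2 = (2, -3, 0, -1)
Orthogonal basis:
  u_1 = (1, -2, 1, 2)
  u_2 = (7/5, -9/5, -3/5, -11/5)

Apply the Gram-Schmidt recurrence
  u_1 = v_1
  u_i = v_i − Σ_{j<i} ((v_i · u_j) / (u_j · u_j)) · u_j.

Step by step this gives:
  u_1 = (1, -2, 1, 2)
  u_2 = (7/5, -9/5, -3/5, -11/5)

Orthogonality check:
  u_2 · u_1 = 0 (should be 0)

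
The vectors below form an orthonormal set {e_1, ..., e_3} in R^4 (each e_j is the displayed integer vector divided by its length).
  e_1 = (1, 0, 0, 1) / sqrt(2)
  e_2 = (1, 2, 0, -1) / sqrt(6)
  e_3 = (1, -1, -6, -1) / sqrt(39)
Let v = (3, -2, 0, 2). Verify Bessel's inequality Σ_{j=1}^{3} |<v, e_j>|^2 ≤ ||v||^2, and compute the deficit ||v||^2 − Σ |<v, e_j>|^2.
Σ |<v, e_j>|^2 = 185/13; ||v||^2 = 17; deficit = 36/13

Write each e_j = u_j / sqrt(<u_j, u_j>) where u_j is the displayed integer vector. Then <v, e_j> = <v, u_j> / sqrt(<u_j, u_j>), so |<v, e_j>|^2 = <v, u_j>^2 / <u_j, u_j>.
Coefficients: <v, e_1> = 5/sqrt(2), <v, e_2> = -3/sqrt(6), <v, e_3> = 3/sqrt(39).
Square and sum: Σ |<v, e_j>|^2 = 185/13.
Compute ||v||^2 = v·v = 17.
Deficit = 17 − 185/13 = 36/13 ≥ 0, confirming Bessel's inequality. (The deficit equals ||v − Σ <v,e_j> e_j||^2, the squared distance from v to span{e_j}.)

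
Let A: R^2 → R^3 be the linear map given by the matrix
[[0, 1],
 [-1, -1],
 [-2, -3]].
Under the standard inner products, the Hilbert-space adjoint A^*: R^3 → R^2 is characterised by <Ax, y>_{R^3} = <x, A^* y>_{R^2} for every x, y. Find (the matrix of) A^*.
A^* = A^T =
[[0, -1, -2],
 [1, -1, -3]]

For real matrices with standard dot products, the defining identity <Ax, y> = <x, A^* y> gives (Ax)^T y = x^T (A^*) y, i.e. x^T A^T y = x^T (A^*) y. Since this holds for all x, y, we must have A^* = A^T. Therefore
A^* =
[[0, -1, -2],
 [1, -1, -3]].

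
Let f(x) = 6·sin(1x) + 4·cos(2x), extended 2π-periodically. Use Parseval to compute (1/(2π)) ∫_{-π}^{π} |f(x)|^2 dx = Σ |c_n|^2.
Σ |c_n|^2 = 26

Expand |f|^2 and use orthogonality of {sin(nx), cos(mx)} on [-π, π]:
  ∫_{-π}^{π} sin(nx)^2 dx = π, ∫ cos(mx)^2 dx = π, and cross terms integrate to 0.
So ∫_{-π}^{π} f(x)^2 dx = 6^2 · π + 4^2 · π = (36 + 16)π.
Divide by 2π: (36 + 16)/2 = 26.
By Parseval, this equals Σ |c_n|^2.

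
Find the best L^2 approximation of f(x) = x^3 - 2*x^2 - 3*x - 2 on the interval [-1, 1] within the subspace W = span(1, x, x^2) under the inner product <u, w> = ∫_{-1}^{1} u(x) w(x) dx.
g(x) = -2*x^2 - 12*x/5 - 2

The best approximation g ∈ W is the orthogonal projection of f onto W. Writing g = a_0 + a_1 x + a_2 x^2, the coefficients solve the normal equations G · a = b where
  G_{ij} = <φ_i, φ_j> and b_i = <f, φ_i>, with φ_0 = 1, φ_1 = x, φ_2 = x^2.
G =
  [2, 0, 2/3]
  [0, 2/3, 0]
  [2/3, 0, 2/5],
b = (-16/3, -8/5, -32/15).
Solving gives a_0 = -2, a_1 = -12/5, a_2 = -2, so
  g(x) = -2*x^2 - 12*x/5 - 2.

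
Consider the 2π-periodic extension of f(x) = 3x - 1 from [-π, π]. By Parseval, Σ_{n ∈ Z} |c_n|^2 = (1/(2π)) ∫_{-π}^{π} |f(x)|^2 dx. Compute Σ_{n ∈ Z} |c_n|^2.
Σ |c_n|^2 = 3π^2 + 1

Expand and integrate term by term over [-π, π]:
  ∫ (3x)^2 dx = 9·(2π^3/3); ∫ 2·3·(-1)·x dx = 0 (odd integrand); ∫ (-1)^2 dx = 1·2π.
So (1/(2π)) ∫_{-π}^{π} (3x - 1)^2 dx = 9π^2/3 + 1 = 3π^2 + 1.
Parseval ⇒ Σ |c_n|^2 = 3π^2 + 1.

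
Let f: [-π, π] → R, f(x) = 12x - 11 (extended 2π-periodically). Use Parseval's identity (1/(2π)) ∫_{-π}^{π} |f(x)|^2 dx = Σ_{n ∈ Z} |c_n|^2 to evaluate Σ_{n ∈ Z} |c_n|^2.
Σ |c_n|^2 = 48π^2 + 121

Expand and integrate term by term over [-π, π]:
  ∫ (12x)^2 dx = 144·(2π^3/3); ∫ 2·12·(-11)·x dx = 0 (odd integrand); ∫ (-11)^2 dx = 121·2π.
So (1/(2π)) ∫_{-π}^{π} (12x - 11)^2 dx = 144π^2/3 + 121 = 48π^2 + 121.
Parseval ⇒ Σ |c_n|^2 = 48π^2 + 121.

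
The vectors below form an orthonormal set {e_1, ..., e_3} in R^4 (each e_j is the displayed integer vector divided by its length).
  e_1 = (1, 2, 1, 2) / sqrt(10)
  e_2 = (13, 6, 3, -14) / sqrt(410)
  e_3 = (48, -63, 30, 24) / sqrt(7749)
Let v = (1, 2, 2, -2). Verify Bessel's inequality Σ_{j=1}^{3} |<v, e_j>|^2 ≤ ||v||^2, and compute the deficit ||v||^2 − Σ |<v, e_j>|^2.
Σ |<v, e_j>|^2 = 209/21; ||v||^2 = 13; deficit = 64/21

Write each e_j = u_j / sqrt(<u_j, u_j>) where u_j is the displayed integer vector. Then <v, e_j> = <v, u_j> / sqrt(<u_j, u_j>), so |<v, e_j>|^2 = <v, u_j>^2 / <u_j, u_j>.
Coefficients: <v, e_1> = 3/sqrt(10), <v, e_2> = 59/sqrt(410), <v, e_3> = -66/sqrt(7749).
Square and sum: Σ |<v, e_j>|^2 = 209/21.
Compute ||v||^2 = v·v = 13.
Deficit = 13 − 209/21 = 64/21 ≥ 0, confirming Bessel's inequality. (The deficit equals ||v − Σ <v,e_j> e_j||^2, the squared distance from v to span{e_j}.)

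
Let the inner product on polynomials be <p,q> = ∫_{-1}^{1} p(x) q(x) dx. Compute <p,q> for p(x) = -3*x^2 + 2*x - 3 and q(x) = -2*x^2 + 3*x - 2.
<p,q> = 132/5

Expand the product: p(x)·q(x) = 6*x^4 - 13*x^3 + 18*x^2 - 13*x + 6.
∫_{-1}^{1} of each monomial x^k gives [2/(k+1) if k even, 0 if k odd]. Integrating term-by-term (or equivalently evaluating the antiderivative F(x) = 6*x^5/5 - 13*x^4/4 + 6*x^3 - 13*x^2/2 + 6*x at the endpoints):
  F(1) − F(−1) = 69/20 − (-459/20) = 132/5.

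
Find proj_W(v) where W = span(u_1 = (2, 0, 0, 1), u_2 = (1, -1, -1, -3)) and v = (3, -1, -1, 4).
proj_W(v) = (201/59, 25/59, 25/59, 188/59)

Set up U = [u_1 | ... | u_2] ∈ R^(4×2). The projector onto W = col(U) is P = U (U^T U)^(-1) U^T.
Compute U^T U =
  [5, -1]
  [-1, 12],
and U^T v = (10, -7).
Solve U^T U · c = U^T v for the coefficients: c = (113/59, -25/59). The projection is proj_W(v) = U c.
Check: (v - proj_W(v)) · u_1 = 0  (should be 0).
Check: (v - proj_W(v)) · u_2 = 0  (should be 0).
Result: proj_W(v) = (201/59, 25/59, 25/59, 188/59).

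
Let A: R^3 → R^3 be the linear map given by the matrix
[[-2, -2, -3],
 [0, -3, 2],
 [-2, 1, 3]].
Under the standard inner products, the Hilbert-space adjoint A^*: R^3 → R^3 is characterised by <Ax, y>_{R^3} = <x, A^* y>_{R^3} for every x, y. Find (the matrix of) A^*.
A^* = A^T =
[[-2, 0, -2],
 [-2, -3, 1],
 [-3, 2, 3]]

For real matrices with standard dot products, the defining identity <Ax, y> = <x, A^* y> gives (Ax)^T y = x^T (A^*) y, i.e. x^T A^T y = x^T (A^*) y. Since this holds for all x, y, we must have A^* = A^T. Therefore
A^* =
[[-2, 0, -2],
 [-2, -3, 1],
 [-3, 2, 3]].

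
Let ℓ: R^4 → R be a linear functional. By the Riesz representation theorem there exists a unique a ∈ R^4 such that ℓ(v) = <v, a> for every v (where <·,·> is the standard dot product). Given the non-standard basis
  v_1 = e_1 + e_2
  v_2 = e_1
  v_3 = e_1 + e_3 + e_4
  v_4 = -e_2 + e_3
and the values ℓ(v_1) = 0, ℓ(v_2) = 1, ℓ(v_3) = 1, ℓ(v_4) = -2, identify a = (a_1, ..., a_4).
a = (1, -1, -3, 3)

Write a = (a_1, ..., a_4) in the standard basis. For each basis vector v_i, ℓ(v_i) = <v_i, a> is a linear equation in the a_j's. Collect the n equations into a matrix system V a = ℓ, where row i of V is v_i (expressed in the standard basis). Since V is invertible (lower-triangular with 1s on the diagonal, up to permutation), solve by back-substitution:
  V =
[[1, 1, 0, 0],
 [1, 0, 0, 0],
 [1, 0, 1, 1],
 [0, -1, 1, 0]]
  V a = (0, 1, 1, -2)
Solving gives a = (1, -1, -3, 3).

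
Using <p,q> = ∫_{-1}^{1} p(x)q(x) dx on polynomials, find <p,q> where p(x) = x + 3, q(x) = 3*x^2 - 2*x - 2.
<p,q> = -22/3

Expand the product: p(x)·q(x) = 3*x^3 + 7*x^2 - 8*x - 6.
∫_{-1}^{1} of each monomial x^k gives [2/(k+1) if k even, 0 if k odd]. Integrating term-by-term (or equivalently evaluating the antiderivative F(x) = 3*x^4/4 + 7*x^3/3 - 4*x^2 - 6*x at the endpoints):
  F(1) − F(−1) = -83/12 − (5/12) = -22/3.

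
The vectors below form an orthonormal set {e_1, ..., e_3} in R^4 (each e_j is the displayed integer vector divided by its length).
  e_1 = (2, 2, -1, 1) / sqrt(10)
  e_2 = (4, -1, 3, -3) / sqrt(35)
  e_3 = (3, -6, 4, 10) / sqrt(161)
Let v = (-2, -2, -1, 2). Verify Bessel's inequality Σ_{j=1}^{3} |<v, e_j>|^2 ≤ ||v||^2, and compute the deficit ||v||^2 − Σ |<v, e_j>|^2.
Σ |<v, e_j>|^2 = 549/46; ||v||^2 = 13; deficit = 49/46

Write each e_j = u_j / sqrt(<u_j, u_j>) where u_j is the displayed integer vector. Then <v, e_j> = <v, u_j> / sqrt(<u_j, u_j>), so |<v, e_j>|^2 = <v, u_j>^2 / <u_j, u_j>.
Coefficients: <v, e_1> = -5/sqrt(10), <v, e_2> = -15/sqrt(35), <v, e_3> = 22/sqrt(161).
Square and sum: Σ |<v, e_j>|^2 = 549/46.
Compute ||v||^2 = v·v = 13.
Deficit = 13 − 549/46 = 49/46 ≥ 0, confirming Bessel's inequality. (The deficit equals ||v − Σ <v,e_j> e_j||^2, the squared distance from v to span{e_j}.)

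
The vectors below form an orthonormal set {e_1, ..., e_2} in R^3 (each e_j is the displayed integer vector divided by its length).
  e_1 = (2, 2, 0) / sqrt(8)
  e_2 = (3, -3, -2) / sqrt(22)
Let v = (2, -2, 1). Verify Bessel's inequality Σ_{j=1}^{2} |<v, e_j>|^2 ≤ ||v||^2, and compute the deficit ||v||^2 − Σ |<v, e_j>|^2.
Σ |<v, e_j>|^2 = 50/11; ||v||^2 = 9; deficit = 49/11

Write each e_j = u_j / sqrt(<u_j, u_j>) where u_j is the displayed integer vector. Then <v, e_j> = <v, u_j> / sqrt(<u_j, u_j>), so |<v, e_j>|^2 = <v, u_j>^2 / <u_j, u_j>.
Coefficients: <v, e_1> = 0/sqrt(8), <v, e_2> = 10/sqrt(22).
Square and sum: Σ |<v, e_j>|^2 = 50/11.
Compute ||v||^2 = v·v = 9.
Deficit = 9 − 50/11 = 49/11 ≥ 0, confirming Bessel's inequality. (The deficit equals ||v − Σ <v,e_j> e_j||^2, the squared distance from v to span{e_j}.)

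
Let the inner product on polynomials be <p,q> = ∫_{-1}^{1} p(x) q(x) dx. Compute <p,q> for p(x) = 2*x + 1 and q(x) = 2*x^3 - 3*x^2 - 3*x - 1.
<p,q> = -32/5

Expand the product: p(x)·q(x) = 4*x^4 - 4*x^3 - 9*x^2 - 5*x - 1.
∫_{-1}^{1} of each monomial x^k gives [2/(k+1) if k even, 0 if k odd]. Integrating term-by-term (or equivalently evaluating the antiderivative F(x) = 4*x^5/5 - x^4 - 3*x^3 - 5*x^2/2 - x at the endpoints):
  F(1) − F(−1) = -67/10 − (-3/10) = -32/5.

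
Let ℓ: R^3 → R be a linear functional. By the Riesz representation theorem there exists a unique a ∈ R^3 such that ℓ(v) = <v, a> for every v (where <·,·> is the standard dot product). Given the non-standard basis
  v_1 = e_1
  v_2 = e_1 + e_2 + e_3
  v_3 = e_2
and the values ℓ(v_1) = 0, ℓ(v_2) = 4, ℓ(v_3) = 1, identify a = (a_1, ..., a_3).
a = (0, 1, 3)

Write a = (a_1, ..., a_3) in the standard basis. For each basis vector v_i, ℓ(v_i) = <v_i, a> is a linear equation in the a_j's. Collect the n equations into a matrix system V a = ℓ, where row i of V is v_i (expressed in the standard basis). Since V is invertible (lower-triangular with 1s on the diagonal, up to permutation), solve by back-substitution:
  V =
[[1, 0, 0],
 [1, 1, 1],
 [0, 1, 0]]
  V a = (0, 4, 1)
Solving gives a = (0, 1, 3).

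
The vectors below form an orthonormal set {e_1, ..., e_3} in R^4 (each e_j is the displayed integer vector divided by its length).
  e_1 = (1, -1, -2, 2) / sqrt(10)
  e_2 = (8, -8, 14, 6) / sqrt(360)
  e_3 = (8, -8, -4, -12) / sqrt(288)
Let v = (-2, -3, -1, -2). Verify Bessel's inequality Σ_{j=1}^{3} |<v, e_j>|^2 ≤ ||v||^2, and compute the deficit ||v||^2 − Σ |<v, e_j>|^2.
Σ |<v, e_j>|^2 = 11/2; ||v||^2 = 18; deficit = 25/2

Write each e_j = u_j / sqrt(<u_j, u_j>) where u_j is the displayed integer vector. Then <v, e_j> = <v, u_j> / sqrt(<u_j, u_j>), so |<v, e_j>|^2 = <v, u_j>^2 / <u_j, u_j>.
Coefficients: <v, e_1> = -1/sqrt(10), <v, e_2> = -18/sqrt(360), <v, e_3> = 36/sqrt(288).
Square and sum: Σ |<v, e_j>|^2 = 11/2.
Compute ||v||^2 = v·v = 18.
Deficit = 18 − 11/2 = 25/2 ≥ 0, confirming Bessel's inequality. (The deficit equals ||v − Σ <v,e_j> e_j||^2, the squared distance from v to span{e_j}.)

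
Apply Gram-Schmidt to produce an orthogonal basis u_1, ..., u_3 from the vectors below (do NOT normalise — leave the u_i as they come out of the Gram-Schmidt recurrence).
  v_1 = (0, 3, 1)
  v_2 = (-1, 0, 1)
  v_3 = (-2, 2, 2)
Orthogonal basis:
  u_1 = (0, 3, 1)
  u_2 = (-1, -3/10, 9/10)
  u_3 = (-6/19, 2/19, -6/19)

Apply the Gram-Schmidt recurrence
  u_1 = v_1
  u_i = v_i − Σ_{j<i} ((v_i · u_j) / (u_j · u_j)) · u_j.

Step by step this gives:
  u_1 = (0, 3, 1)
  u_2 = (-1, -3/10, 9/10)
  u_3 = (-6/19, 2/19, -6/19)

Orthogonality check:
  u_2 · u_1 = 0 (should be 0)
  u_3 · u_1 = 0 (should be 0)
  u_3 · u_2 = 0 (should be 0)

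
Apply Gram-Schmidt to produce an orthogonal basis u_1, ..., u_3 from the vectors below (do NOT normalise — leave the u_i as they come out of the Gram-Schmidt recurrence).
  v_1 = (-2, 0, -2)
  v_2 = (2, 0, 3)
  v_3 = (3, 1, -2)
Orthogonal basis:
  u_1 = (-2, 0, -2)
  u_2 = (-1/2, 0, 1/2)
  u_3 = (0, 1, 0)

Apply the Gram-Schmidt recurrence
  u_1 = v_1
  u_i = v_i − Σ_{j<i} ((v_i · u_j) / (u_j · u_j)) · u_j.

Step by step this gives:
  u_1 = (-2, 0, -2)
  u_2 = (-1/2, 0, 1/2)
  u_3 = (0, 1, 0)

Orthogonality check:
  u_2 · u_1 = 0 (should be 0)
  u_3 · u_1 = 0 (should be 0)
  u_3 · u_2 = 0 (should be 0)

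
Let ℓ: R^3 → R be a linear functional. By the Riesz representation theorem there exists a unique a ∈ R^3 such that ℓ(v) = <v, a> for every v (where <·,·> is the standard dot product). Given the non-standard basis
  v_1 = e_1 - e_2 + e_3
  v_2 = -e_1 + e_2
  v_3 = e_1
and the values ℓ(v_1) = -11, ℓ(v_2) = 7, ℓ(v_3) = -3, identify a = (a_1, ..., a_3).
a = (-3, 4, -4)

Write a = (a_1, ..., a_3) in the standard basis. For each basis vector v_i, ℓ(v_i) = <v_i, a> is a linear equation in the a_j's. Collect the n equations into a matrix system V a = ℓ, where row i of V is v_i (expressed in the standard basis). Since V is invertible (lower-triangular with 1s on the diagonal, up to permutation), solve by back-substitution:
  V =
[[1, -1, 1],
 [-1, 1, 0],
 [1, 0, 0]]
  V a = (-11, 7, -3)
Solving gives a = (-3, 4, -4).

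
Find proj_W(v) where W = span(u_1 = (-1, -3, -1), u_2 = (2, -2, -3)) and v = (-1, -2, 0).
proj_W(v) = (-53/46, -87/46, -4/23)

Set up U = [u_1 | ... | u_2] ∈ R^(3×2). The projector onto W = col(U) is P = U (U^T U)^(-1) U^T.
Compute U^T U =
  [11, 7]
  [7, 17],
and U^T v = (7, 2).
Solve U^T U · c = U^T v for the coefficients: c = (35/46, -9/46). The projection is proj_W(v) = U c.
Check: (v - proj_W(v)) · u_1 = 0  (should be 0).
Check: (v - proj_W(v)) · u_2 = 0  (should be 0).
Result: proj_W(v) = (-53/46, -87/46, -4/23).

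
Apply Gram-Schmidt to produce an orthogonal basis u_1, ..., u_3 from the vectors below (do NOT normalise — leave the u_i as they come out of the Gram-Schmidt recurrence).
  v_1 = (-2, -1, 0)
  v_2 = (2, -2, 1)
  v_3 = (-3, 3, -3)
Orthogonal basis:
  u_1 = (-2, -1, 0)
  u_2 = (6/5, -12/5, 1)
  u_3 = (9/41, -18/41, -54/41)

Apply the Gram-Schmidt recurrence
  u_1 = v_1
  u_i = v_i − Σ_{j<i} ((v_i · u_j) / (u_j · u_j)) · u_j.

Step by step this gives:
  u_1 = (-2, -1, 0)
  u_2 = (6/5, -12/5, 1)
  u_3 = (9/41, -18/41, -54/41)

Orthogonality check:
  u_2 · u_1 = 0 (should be 0)
  u_3 · u_1 = 0 (should be 0)
  u_3 · u_2 = 0 (should be 0)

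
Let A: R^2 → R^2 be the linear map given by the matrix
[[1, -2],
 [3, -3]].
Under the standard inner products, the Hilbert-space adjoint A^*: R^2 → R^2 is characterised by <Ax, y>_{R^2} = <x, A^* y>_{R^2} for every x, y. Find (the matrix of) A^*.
A^* = A^T =
[[1, 3],
 [-2, -3]]

For real matrices with standard dot products, the defining identity <Ax, y> = <x, A^* y> gives (Ax)^T y = x^T (A^*) y, i.e. x^T A^T y = x^T (A^*) y. Since this holds for all x, y, we must have A^* = A^T. Therefore
A^* =
[[1, 3],
 [-2, -3]].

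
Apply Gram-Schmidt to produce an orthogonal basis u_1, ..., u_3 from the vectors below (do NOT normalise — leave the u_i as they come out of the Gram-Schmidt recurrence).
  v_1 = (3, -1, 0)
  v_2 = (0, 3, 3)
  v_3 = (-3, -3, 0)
Orthogonal basis:
  u_1 = (3, -1, 0)
  u_2 = (9/10, 27/10, 3)
  u_3 = (-12/19, -36/19, 36/19)

Apply the Gram-Schmidt recurrence
  u_1 = v_1
  u_i = v_i − Σ_{j<i} ((v_i · u_j) / (u_j · u_j)) · u_j.

Step by step this gives:
  u_1 = (3, -1, 0)
  u_2 = (9/10, 27/10, 3)
  u_3 = (-12/19, -36/19, 36/19)

Orthogonality check:
  u_2 · u_1 = 0 (should be 0)
  u_3 · u_1 = 0 (should be 0)
  u_3 · u_2 = 0 (should be 0)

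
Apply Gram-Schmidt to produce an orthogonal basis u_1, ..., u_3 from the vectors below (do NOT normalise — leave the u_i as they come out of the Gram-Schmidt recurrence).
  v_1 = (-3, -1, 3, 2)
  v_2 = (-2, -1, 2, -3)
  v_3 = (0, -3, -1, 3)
Orthogonal basis:
  u_1 = (-3, -1, 3, 2)
  u_2 = (-25/23, -16/23, 25/23, -83/23)
  u_3 = (8/73, -1157/365, -81/73, 89/365)

Apply the Gram-Schmidt recurrence
  u_1 = v_1
  u_i = v_i − Σ_{j<i} ((v_i · u_j) / (u_j · u_j)) · u_j.

Step by step this gives:
  u_1 = (-3, -1, 3, 2)
  u_2 = (-25/23, -16/23, 25/23, -83/23)
  u_3 = (8/73, -1157/365, -81/73, 89/365)

Orthogonality check:
  u_2 · u_1 = 0 (should be 0)
  u_3 · u_1 = 0 (should be 0)
  u_3 · u_2 = 0 (should be 0)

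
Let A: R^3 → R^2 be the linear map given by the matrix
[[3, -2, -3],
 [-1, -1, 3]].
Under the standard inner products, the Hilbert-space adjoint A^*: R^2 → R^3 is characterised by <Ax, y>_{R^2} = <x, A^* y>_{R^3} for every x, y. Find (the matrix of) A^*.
A^* = A^T =
[[3, -1],
 [-2, -1],
 [-3, 3]]

For real matrices with standard dot products, the defining identity <Ax, y> = <x, A^* y> gives (Ax)^T y = x^T (A^*) y, i.e. x^T A^T y = x^T (A^*) y. Since this holds for all x, y, we must have A^* = A^T. Therefore
A^* =
[[3, -1],
 [-2, -1],
 [-3, 3]].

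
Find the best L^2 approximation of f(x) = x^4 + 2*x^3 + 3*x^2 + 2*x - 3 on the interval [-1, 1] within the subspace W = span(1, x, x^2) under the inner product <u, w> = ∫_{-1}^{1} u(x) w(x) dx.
g(x) = 27*x^2/7 + 16*x/5 - 108/35

The best approximation g ∈ W is the orthogonal projection of f onto W. Writing g = a_0 + a_1 x + a_2 x^2, the coefficients solve the normal equations G · a = b where
  G_{ij} = <φ_i, φ_j> and b_i = <f, φ_i>, with φ_0 = 1, φ_1 = x, φ_2 = x^2.
G =
  [2, 0, 2/3]
  [0, 2/3, 0]
  [2/3, 0, 2/5],
b = (-18/5, 32/15, -18/35).
Solving gives a_0 = -108/35, a_1 = 16/5, a_2 = 27/7, so
  g(x) = 27*x^2/7 + 16*x/5 - 108/35.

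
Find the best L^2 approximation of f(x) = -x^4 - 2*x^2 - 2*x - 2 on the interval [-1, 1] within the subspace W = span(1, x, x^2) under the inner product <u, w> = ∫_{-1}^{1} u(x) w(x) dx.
g(x) = -20*x^2/7 - 2*x - 67/35

The best approximation g ∈ W is the orthogonal projection of f onto W. Writing g = a_0 + a_1 x + a_2 x^2, the coefficients solve the normal equations G · a = b where
  G_{ij} = <φ_i, φ_j> and b_i = <f, φ_i>, with φ_0 = 1, φ_1 = x, φ_2 = x^2.
G =
  [2, 0, 2/3]
  [0, 2/3, 0]
  [2/3, 0, 2/5],
b = (-86/15, -4/3, -254/105).
Solving gives a_0 = -67/35, a_1 = -2, a_2 = -20/7, so
  g(x) = -20*x^2/7 - 2*x - 67/35.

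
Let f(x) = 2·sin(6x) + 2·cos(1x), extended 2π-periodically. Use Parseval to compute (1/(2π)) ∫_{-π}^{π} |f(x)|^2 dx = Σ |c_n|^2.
Σ |c_n|^2 = 4

Expand |f|^2 and use orthogonality of {sin(nx), cos(mx)} on [-π, π]:
  ∫_{-π}^{π} sin(nx)^2 dx = π, ∫ cos(mx)^2 dx = π, and cross terms integrate to 0.
So ∫_{-π}^{π} f(x)^2 dx = 2^2 · π + 2^2 · π = (4 + 4)π.
Divide by 2π: (4 + 4)/2 = 4.
By Parseval, this equals Σ |c_n|^2.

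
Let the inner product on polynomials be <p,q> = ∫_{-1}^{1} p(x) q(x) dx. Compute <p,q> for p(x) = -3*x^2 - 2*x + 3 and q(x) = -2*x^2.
<p,q> = -8/5

Expand the product: p(x)·q(x) = 6*x^4 + 4*x^3 - 6*x^2.
∫_{-1}^{1} of each monomial x^k gives [2/(k+1) if k even, 0 if k odd]. Integrating term-by-term (or equivalently evaluating the antiderivative F(x) = 6*x^5/5 + x^4 - 2*x^3 at the endpoints):
  F(1) − F(−1) = 1/5 − (9/5) = -8/5.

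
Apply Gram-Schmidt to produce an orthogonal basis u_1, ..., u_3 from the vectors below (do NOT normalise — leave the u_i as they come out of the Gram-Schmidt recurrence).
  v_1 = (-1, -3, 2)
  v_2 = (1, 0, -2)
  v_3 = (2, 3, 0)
Orthogonal basis:
  u_1 = (-1, -3, 2)
  u_2 = (9/14, -15/14, -9/7)
  u_3 = (8/5, 0, 4/5)

Apply the Gram-Schmidt recurrence
  u_1 = v_1
  u_i = v_i − Σ_{j<i} ((v_i · u_j) / (u_j · u_j)) · u_j.

Step by step this gives:
  u_1 = (-1, -3, 2)
  u_2 = (9/14, -15/14, -9/7)
  u_3 = (8/5, 0, 4/5)

Orthogonality check:
  u_2 · u_1 = 0 (should be 0)
  u_3 · u_1 = 0 (should be 0)
  u_3 · u_2 = 0 (should be 0)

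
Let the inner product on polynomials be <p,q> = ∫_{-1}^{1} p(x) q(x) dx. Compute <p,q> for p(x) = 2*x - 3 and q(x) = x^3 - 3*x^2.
<p,q> = 34/5

Expand the product: p(x)·q(x) = 2*x^4 - 9*x^3 + 9*x^2.
∫_{-1}^{1} of each monomial x^k gives [2/(k+1) if k even, 0 if k odd]. Integrating term-by-term (or equivalently evaluating the antiderivative F(x) = 2*x^5/5 - 9*x^4/4 + 3*x^3 at the endpoints):
  F(1) − F(−1) = 23/20 − (-113/20) = 34/5.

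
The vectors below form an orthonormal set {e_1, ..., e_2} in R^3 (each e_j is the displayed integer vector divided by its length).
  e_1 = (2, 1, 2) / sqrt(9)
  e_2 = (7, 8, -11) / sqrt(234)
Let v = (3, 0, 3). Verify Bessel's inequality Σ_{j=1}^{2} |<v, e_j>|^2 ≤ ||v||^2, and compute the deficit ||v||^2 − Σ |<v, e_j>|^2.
Σ |<v, e_j>|^2 = 216/13; ||v||^2 = 18; deficit = 18/13

Write each e_j = u_j / sqrt(<u_j, u_j>) where u_j is the displayed integer vector. Then <v, e_j> = <v, u_j> / sqrt(<u_j, u_j>), so |<v, e_j>|^2 = <v, u_j>^2 / <u_j, u_j>.
Coefficients: <v, e_1> = 12/sqrt(9), <v, e_2> = -12/sqrt(234).
Square and sum: Σ |<v, e_j>|^2 = 216/13.
Compute ||v||^2 = v·v = 18.
Deficit = 18 − 216/13 = 18/13 ≥ 0, confirming Bessel's inequality. (The deficit equals ||v − Σ <v,e_j> e_j||^2, the squared distance from v to span{e_j}.)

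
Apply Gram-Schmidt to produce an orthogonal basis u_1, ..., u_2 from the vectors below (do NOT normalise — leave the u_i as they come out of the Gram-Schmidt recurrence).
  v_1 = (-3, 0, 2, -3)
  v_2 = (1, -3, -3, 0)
Orthogonal basis:
  u_1 = (-3, 0, 2, -3)
  u_2 = (-5/22, -3, -24/11, -27/22)

Apply the Gram-Schmidt recurrence
  u_1 = v_1
  u_i = v_i − Σ_{j<i} ((v_i · u_j) / (u_j · u_j)) · u_j.

Step by step this gives:
  u_1 = (-3, 0, 2, -3)
  u_2 = (-5/22, -3, -24/11, -27/22)

Orthogonality check:
  u_2 · u_1 = 0 (should be 0)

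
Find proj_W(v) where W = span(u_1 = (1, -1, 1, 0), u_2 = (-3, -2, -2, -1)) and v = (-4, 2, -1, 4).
proj_W(v) = (-11/5, 38/15, -34/15, 1/15)

Set up U = [u_1 | ... | u_2] ∈ R^(4×2). The projector onto W = col(U) is P = U (U^T U)^(-1) U^T.
Compute U^T U =
  [3, -3]
  [-3, 18],
and U^T v = (-7, 6).
Solve U^T U · c = U^T v for the coefficients: c = (-12/5, -1/15). The projection is proj_W(v) = U c.
Check: (v - proj_W(v)) · u_1 = 0  (should be 0).
Check: (v - proj_W(v)) · u_2 = 0  (should be 0).
Result: proj_W(v) = (-11/5, 38/15, -34/15, 1/15).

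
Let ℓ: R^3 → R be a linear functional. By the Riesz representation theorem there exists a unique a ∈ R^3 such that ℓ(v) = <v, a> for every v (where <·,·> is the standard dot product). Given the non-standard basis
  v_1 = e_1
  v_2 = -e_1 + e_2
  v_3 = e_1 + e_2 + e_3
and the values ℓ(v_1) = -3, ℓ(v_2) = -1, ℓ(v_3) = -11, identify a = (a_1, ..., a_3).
a = (-3, -4, -4)

Write a = (a_1, ..., a_3) in the standard basis. For each basis vector v_i, ℓ(v_i) = <v_i, a> is a linear equation in the a_j's. Collect the n equations into a matrix system V a = ℓ, where row i of V is v_i (expressed in the standard basis). Since V is invertible (lower-triangular with 1s on the diagonal, up to permutation), solve by back-substitution:
  V =
[[1, 0, 0],
 [-1, 1, 0],
 [1, 1, 1]]
  V a = (-3, -1, -11)
Solving gives a = (-3, -4, -4).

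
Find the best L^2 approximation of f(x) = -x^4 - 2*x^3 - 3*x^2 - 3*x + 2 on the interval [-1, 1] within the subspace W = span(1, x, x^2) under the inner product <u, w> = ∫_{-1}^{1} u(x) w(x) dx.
g(x) = -27*x^2/7 - 21*x/5 + 73/35

The best approximation g ∈ W is the orthogonal projection of f onto W. Writing g = a_0 + a_1 x + a_2 x^2, the coefficients solve the normal equations G · a = b where
  G_{ij} = <φ_i, φ_j> and b_i = <f, φ_i>, with φ_0 = 1, φ_1 = x, φ_2 = x^2.
G =
  [2, 0, 2/3]
  [0, 2/3, 0]
  [2/3, 0, 2/5],
b = (8/5, -14/5, -16/105).
Solving gives a_0 = 73/35, a_1 = -21/5, a_2 = -27/7, so
  g(x) = -27*x^2/7 - 21*x/5 + 73/35.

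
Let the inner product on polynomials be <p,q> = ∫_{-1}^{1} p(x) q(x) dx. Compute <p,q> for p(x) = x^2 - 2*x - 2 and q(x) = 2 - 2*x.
<p,q> = -4

Expand the product: p(x)·q(x) = -2*x^3 + 6*x^2 - 4.
∫_{-1}^{1} of each monomial x^k gives [2/(k+1) if k even, 0 if k odd]. Integrating term-by-term (or equivalently evaluating the antiderivative F(x) = -x^4/2 + 2*x^3 - 4*x at the endpoints):
  F(1) − F(−1) = -5/2 − (3/2) = -4.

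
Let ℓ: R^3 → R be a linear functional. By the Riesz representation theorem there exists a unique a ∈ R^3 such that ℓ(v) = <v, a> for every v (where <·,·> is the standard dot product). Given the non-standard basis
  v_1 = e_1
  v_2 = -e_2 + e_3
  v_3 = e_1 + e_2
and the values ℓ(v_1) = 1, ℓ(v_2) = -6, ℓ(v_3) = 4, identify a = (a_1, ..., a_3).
a = (1, 3, -3)

Write a = (a_1, ..., a_3) in the standard basis. For each basis vector v_i, ℓ(v_i) = <v_i, a> is a linear equation in the a_j's. Collect the n equations into a matrix system V a = ℓ, where row i of V is v_i (expressed in the standard basis). Since V is invertible (lower-triangular with 1s on the diagonal, up to permutation), solve by back-substitution:
  V =
[[1, 0, 0],
 [0, -1, 1],
 [1, 1, 0]]
  V a = (1, -6, 4)
Solving gives a = (1, 3, -3).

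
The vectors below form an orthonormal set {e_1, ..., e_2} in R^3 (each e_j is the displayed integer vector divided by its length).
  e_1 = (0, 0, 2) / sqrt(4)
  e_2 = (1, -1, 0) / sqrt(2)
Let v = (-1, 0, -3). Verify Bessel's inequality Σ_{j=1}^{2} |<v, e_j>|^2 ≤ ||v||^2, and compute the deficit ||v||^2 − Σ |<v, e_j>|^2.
Σ |<v, e_j>|^2 = 19/2; ||v||^2 = 10; deficit = 1/2

Write each e_j = u_j / sqrt(<u_j, u_j>) where u_j is the displayed integer vector. Then <v, e_j> = <v, u_j> / sqrt(<u_j, u_j>), so |<v, e_j>|^2 = <v, u_j>^2 / <u_j, u_j>.
Coefficients: <v, e_1> = -6/sqrt(4), <v, e_2> = -1/sqrt(2).
Square and sum: Σ |<v, e_j>|^2 = 19/2.
Compute ||v||^2 = v·v = 10.
Deficit = 10 − 19/2 = 1/2 ≥ 0, confirming Bessel's inequality. (The deficit equals ||v − Σ <v,e_j> e_j||^2, the squared distance from v to span{e_j}.)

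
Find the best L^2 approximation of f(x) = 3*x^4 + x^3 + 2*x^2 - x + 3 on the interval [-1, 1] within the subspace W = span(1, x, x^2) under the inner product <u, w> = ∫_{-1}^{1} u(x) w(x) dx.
g(x) = 32*x^2/7 - 2*x/5 + 96/35

The best approximation g ∈ W is the orthogonal projection of f onto W. Writing g = a_0 + a_1 x + a_2 x^2, the coefficients solve the normal equations G · a = b where
  G_{ij} = <φ_i, φ_j> and b_i = <f, φ_i>, with φ_0 = 1, φ_1 = x, φ_2 = x^2.
G =
  [2, 0, 2/3]
  [0, 2/3, 0]
  [2/3, 0, 2/5],
b = (128/15, -4/15, 128/35).
Solving gives a_0 = 96/35, a_1 = -2/5, a_2 = 32/7, so
  g(x) = 32*x^2/7 - 2*x/5 + 96/35.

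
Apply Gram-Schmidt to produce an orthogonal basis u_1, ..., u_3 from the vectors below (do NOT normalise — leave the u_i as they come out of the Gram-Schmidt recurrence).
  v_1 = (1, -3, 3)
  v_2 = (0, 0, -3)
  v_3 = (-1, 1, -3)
Orthogonal basis:
  u_1 = (1, -3, 3)
  u_2 = (9/19, -27/19, -30/19)
  u_3 = (-3/5, -1/5, 0)

Apply the Gram-Schmidt recurrence
  u_1 = v_1
  u_i = v_i − Σ_{j<i} ((v_i · u_j) / (u_j · u_j)) · u_j.

Step by step this gives:
  u_1 = (1, -3, 3)
  u_2 = (9/19, -27/19, -30/19)
  u_3 = (-3/5, -1/5, 0)

Orthogonality check:
  u_2 · u_1 = 0 (should be 0)
  u_3 · u_1 = 0 (should be 0)
  u_3 · u_2 = 0 (should be 0)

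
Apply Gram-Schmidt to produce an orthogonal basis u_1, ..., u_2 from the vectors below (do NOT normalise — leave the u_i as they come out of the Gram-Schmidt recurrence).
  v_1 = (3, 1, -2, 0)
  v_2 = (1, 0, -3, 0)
Orthogonal basis:
  u_1 = (3, 1, -2, 0)
  u_2 = (-13/14, -9/14, -12/7, 0)

Apply the Gram-Schmidt recurrence
  u_1 = v_1
  u_i = v_i − Σ_{j<i} ((v_i · u_j) / (u_j · u_j)) · u_j.

Step by step this gives:
  u_1 = (3, 1, -2, 0)
  u_2 = (-13/14, -9/14, -12/7, 0)

Orthogonality check:
  u_2 · u_1 = 0 (should be 0)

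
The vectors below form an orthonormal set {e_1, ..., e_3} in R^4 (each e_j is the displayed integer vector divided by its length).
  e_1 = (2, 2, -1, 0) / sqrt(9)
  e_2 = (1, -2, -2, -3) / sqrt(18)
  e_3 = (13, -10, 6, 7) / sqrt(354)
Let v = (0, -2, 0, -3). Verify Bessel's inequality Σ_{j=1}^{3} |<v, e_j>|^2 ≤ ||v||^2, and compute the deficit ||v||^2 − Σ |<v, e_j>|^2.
Σ |<v, e_j>|^2 = 659/59; ||v||^2 = 13; deficit = 108/59

Write each e_j = u_j / sqrt(<u_j, u_j>) where u_j is the displayed integer vector. Then <v, e_j> = <v, u_j> / sqrt(<u_j, u_j>), so |<v, e_j>|^2 = <v, u_j>^2 / <u_j, u_j>.
Coefficients: <v, e_1> = -4/sqrt(9), <v, e_2> = 13/sqrt(18), <v, e_3> = -1/sqrt(354).
Square and sum: Σ |<v, e_j>|^2 = 659/59.
Compute ||v||^2 = v·v = 13.
Deficit = 13 − 659/59 = 108/59 ≥ 0, confirming Bessel's inequality. (The deficit equals ||v − Σ <v,e_j> e_j||^2, the squared distance from v to span{e_j}.)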